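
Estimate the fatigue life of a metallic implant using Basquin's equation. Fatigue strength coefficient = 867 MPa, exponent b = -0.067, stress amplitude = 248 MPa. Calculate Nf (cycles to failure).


sigma_a = sigma_f' * (2Nf)^b
2Nf = (sigma_a/sigma_f')^(1/b)
2Nf = (248/867)^(1/-0.067)
2Nf = 1.2970195e+08
Nf = 6.4851e+07


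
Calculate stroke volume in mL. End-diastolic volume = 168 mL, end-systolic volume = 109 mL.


SV = EDV - ESV
SV = 168 - 109
SV = 59 mL


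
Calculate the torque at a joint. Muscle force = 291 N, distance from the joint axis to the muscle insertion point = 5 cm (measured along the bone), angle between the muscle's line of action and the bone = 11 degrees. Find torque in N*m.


Torque = F * d * sin(theta)   (moment arm = d*sin(theta))
d = 5 cm = 0.05 m
Torque = 291 * 0.05 * sin(11)
Torque = 2.776 N*m


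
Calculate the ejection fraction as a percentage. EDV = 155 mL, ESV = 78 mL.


SV = EDV - ESV = 155 - 78 = 77 mL
EF = SV/EDV * 100 = 77/155 * 100
EF = 49.68%


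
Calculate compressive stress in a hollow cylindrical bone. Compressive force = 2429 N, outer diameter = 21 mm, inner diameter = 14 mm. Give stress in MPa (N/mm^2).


A = pi*(r_o^2 - r_i^2)
r_o = 10.5 mm, r_i = 7 mm
A = 192.423 mm^2
sigma = F/A = 2429 / 192.423
sigma = 12.62 MPa


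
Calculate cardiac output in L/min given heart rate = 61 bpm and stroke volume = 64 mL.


CO = HR * SV
CO = 61 * 64 / 1000
CO = 3.904 L/min


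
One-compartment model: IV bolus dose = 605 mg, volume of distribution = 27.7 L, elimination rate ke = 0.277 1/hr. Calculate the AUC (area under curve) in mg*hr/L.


C0 = Dose/Vd = 605/27.7 = 21.8412 mg/L
AUC = C0/ke = 21.8412/0.277
AUC = 78.85 mg*hr/L


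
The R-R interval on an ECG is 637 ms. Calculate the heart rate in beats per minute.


HR = 60 / RR_interval(s)
RR = 637 ms = 0.637 s
HR = 60 / 0.637 = 94.19 bpm


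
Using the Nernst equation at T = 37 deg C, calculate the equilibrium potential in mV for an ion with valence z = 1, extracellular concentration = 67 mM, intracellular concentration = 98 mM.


E = (RT/(zF)) * ln(C_out/C_in)
T = 37 + 273.15 = 310.15 K
E = (8.314 * 310.15 / (1 * 96485)) * ln(67/98)
E = -10.16 mV


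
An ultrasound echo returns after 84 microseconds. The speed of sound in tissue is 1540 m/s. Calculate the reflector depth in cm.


depth = c * t / 2
t = 84 us = 8.4000e-05 s
depth = 1540 * 8.4000e-05 / 2
depth = 0.06468 m = 6.468 cm


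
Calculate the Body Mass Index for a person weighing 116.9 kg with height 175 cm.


BMI = weight / height^2
height = 175 cm = 1.75 m
BMI = 116.9 / 1.75^2
BMI = 38.17 kg/m^2


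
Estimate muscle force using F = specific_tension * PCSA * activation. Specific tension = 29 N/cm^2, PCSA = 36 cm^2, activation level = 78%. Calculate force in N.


F = sigma * PCSA * activation
F = 29 * 36 * 0.78
F = 814.3 N


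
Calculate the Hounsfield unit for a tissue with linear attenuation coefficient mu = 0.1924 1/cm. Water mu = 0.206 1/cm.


HU = ((mu_tissue - mu_water) / mu_water) * 1000
HU = ((0.1924 - 0.206) / 0.206) * 1000
HU = -66.02


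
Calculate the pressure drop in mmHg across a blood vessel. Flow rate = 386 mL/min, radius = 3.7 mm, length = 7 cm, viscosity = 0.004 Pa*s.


dP = 8*mu*L*Q / (pi*r^4)
Q = 386 mL/min = 6.43333e-06 m^3/s
dP = 24.4752 Pa = 24.4752 / 133.322 mmHg = 0.1836 mmHg


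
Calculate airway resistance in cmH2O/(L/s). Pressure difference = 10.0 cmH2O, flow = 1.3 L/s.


R = dP / flow
R = 10.0 / 1.3
R = 7.692 cmH2O/(L/s)


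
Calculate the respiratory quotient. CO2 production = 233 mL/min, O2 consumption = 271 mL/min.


RQ = VCO2 / VO2
RQ = 233 / 271
RQ = 0.8598


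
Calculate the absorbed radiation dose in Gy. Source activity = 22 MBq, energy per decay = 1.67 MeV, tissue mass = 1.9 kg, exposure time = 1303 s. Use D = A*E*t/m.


A = 22 MBq = 2.2000e+07 Bq
E = 1.67 MeV = 2.67534e-13 J
D = A*E*t/m = 2.2000e+07*2.67534e-13*1303/1.9
D = 0.004036 Gy


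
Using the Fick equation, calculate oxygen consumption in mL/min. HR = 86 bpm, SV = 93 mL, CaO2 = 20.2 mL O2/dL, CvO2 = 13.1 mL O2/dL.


CO = HR*SV = 86*93/1000 = 7.998 L/min
a-v O2 diff = 20.2 - 13.1 = 7.1 mL/dL
VO2 = CO * (CaO2-CvO2) * 10 dL/L
VO2 = 7.998 * 7.1 * 10
VO2 = 567.9 mL/min


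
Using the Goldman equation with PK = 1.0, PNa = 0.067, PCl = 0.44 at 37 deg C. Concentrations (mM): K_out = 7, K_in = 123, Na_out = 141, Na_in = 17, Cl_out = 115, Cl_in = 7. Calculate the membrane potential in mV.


Vm = (RT/F)*ln((PK*Ko + PNa*Nao + PCl*Cli)/(PK*Ki + PNa*Nai + PCl*Clo))
Numer = 19.527, Denom = 174.739
Vm = -58.57 mV


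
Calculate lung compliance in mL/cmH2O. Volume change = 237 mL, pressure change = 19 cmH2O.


C = dV / dP
C = 237 / 19
C = 12.47 mL/cmH2O


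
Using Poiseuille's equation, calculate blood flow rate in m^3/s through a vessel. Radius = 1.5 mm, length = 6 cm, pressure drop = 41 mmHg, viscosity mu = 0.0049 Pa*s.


Q = pi*r^4*dP / (8*mu*L)
r = 0.0015 m, L = 0.06 m
dP = 41 mmHg = 5466.202 Pa
Q = 3.6963e-05 m^3/s


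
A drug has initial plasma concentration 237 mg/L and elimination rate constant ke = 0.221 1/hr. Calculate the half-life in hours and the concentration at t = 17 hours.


t_half = ln(2) / ke = 0.693147 / 0.221 = 3.136 hr
C(t) = C0 * exp(-ke*t) = 237 * exp(-0.221*17)
C(17) = 5.535 mg/L


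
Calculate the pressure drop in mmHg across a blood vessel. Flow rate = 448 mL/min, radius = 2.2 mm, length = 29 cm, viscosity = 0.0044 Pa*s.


dP = 8*mu*L*Q / (pi*r^4)
Q = 448 mL/min = 7.46667e-06 m^3/s
dP = 1035.68 Pa = 1035.68 / 133.322 mmHg = 7.768 mmHg


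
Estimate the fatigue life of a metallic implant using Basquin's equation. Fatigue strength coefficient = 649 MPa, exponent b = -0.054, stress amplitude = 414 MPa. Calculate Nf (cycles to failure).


sigma_a = sigma_f' * (2Nf)^b
2Nf = (sigma_a/sigma_f')^(1/b)
2Nf = (414/649)^(1/-0.054)
2Nf = 4127.0166
Nf = 2064


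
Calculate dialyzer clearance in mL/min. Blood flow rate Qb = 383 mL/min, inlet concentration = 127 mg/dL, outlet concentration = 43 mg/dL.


K = Qb * (Cb_in - Cb_out) / Cb_in
K = 383 * (127 - 43) / 127
K = 253.3 mL/min


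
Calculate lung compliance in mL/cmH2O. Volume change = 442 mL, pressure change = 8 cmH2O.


C = dV / dP
C = 442 / 8
C = 55.25 mL/cmH2O


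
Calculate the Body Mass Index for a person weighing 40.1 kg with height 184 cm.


BMI = weight / height^2
height = 184 cm = 1.84 m
BMI = 40.1 / 1.84^2
BMI = 11.84 kg/m^2


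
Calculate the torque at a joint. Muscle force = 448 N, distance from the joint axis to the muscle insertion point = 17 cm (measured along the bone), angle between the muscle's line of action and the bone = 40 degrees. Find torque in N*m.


Torque = F * d * sin(theta)   (moment arm = d*sin(theta))
d = 17 cm = 0.17 m
Torque = 448 * 0.17 * sin(40)
Torque = 48.95 N*m


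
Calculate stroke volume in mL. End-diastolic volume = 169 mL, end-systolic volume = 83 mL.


SV = EDV - ESV
SV = 169 - 83
SV = 86 mL


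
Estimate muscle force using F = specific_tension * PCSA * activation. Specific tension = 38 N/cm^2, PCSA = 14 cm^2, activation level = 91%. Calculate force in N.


F = sigma * PCSA * activation
F = 38 * 14 * 0.91
F = 484.1 N


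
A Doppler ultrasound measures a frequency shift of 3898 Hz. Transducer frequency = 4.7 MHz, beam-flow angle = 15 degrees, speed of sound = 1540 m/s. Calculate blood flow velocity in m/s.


v = fd * c / (2 * f0 * cos(theta))
v = 3898 * 1540 / (2 * 4.7000e+06 * cos(15))
v = 0.6611 m/s


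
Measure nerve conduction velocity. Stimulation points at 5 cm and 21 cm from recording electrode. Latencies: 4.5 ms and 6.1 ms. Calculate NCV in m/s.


Distance = (21 - 5) / 100 = 0.16 m
dt = (6.1 - 4.5) / 1000 = 0.0016 s
NCV = dist / dt = 100 m/s


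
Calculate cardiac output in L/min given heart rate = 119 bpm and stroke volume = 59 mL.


CO = HR * SV
CO = 119 * 59 / 1000
CO = 7.021 L/min


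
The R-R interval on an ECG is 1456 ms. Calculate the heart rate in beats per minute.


HR = 60 / RR_interval(s)
RR = 1456 ms = 1.456 s
HR = 60 / 1.456 = 41.21 bpm


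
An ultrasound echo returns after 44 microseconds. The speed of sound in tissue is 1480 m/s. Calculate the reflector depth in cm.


depth = c * t / 2
t = 44 us = 4.4000e-05 s
depth = 1480 * 4.4000e-05 / 2
depth = 0.03256 m = 3.256 cm


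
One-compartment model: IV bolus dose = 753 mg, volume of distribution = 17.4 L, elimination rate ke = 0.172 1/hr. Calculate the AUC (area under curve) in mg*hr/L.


C0 = Dose/Vd = 753/17.4 = 43.2759 mg/L
AUC = C0/ke = 43.2759/0.172
AUC = 251.6 mg*hr/L


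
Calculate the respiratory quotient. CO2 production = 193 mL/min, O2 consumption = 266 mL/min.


RQ = VCO2 / VO2
RQ = 193 / 266
RQ = 0.7256


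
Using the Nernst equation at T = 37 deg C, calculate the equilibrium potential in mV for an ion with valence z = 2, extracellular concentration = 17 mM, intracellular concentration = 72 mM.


E = (RT/(zF)) * ln(C_out/C_in)
T = 37 + 273.15 = 310.15 K
E = (8.314 * 310.15 / (2 * 96485)) * ln(17/72)
E = -19.29 mV


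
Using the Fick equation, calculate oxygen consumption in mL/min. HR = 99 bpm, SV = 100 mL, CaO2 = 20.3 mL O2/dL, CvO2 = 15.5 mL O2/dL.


CO = HR*SV = 99*100/1000 = 9.9 L/min
a-v O2 diff = 20.3 - 15.5 = 4.8 mL/dL
VO2 = CO * (CaO2-CvO2) * 10 dL/L
VO2 = 9.9 * 4.8 * 10
VO2 = 475.2 mL/min


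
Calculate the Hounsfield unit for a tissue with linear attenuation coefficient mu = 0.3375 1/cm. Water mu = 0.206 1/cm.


HU = ((mu_tissue - mu_water) / mu_water) * 1000
HU = ((0.3375 - 0.206) / 0.206) * 1000
HU = 638.3


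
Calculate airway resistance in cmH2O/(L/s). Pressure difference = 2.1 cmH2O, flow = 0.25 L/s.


R = dP / flow
R = 2.1 / 0.25
R = 8.4 cmH2O/(L/s)


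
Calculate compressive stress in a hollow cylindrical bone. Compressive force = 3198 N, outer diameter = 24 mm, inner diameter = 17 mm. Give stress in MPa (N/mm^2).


A = pi*(r_o^2 - r_i^2)
r_o = 12 mm, r_i = 8.5 mm
A = 225.409 mm^2
sigma = F/A = 3198 / 225.409
sigma = 14.19 MPa


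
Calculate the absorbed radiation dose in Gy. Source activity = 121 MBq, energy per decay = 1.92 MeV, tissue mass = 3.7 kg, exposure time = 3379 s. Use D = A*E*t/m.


A = 121 MBq = 1.2100e+08 Bq
E = 1.92 MeV = 3.07584e-13 J
D = A*E*t/m = 1.2100e+08*3.07584e-13*3379/3.7
D = 0.03399 Gy


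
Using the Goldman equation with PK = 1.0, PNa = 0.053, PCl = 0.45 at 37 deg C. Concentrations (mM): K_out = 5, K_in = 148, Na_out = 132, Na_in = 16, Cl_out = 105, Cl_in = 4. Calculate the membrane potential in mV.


Vm = (RT/F)*ln((PK*Ko + PNa*Nao + PCl*Cli)/(PK*Ki + PNa*Nai + PCl*Clo))
Numer = 13.796, Denom = 196.098
Vm = -70.94 mV


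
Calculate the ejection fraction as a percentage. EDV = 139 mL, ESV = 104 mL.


SV = EDV - ESV = 139 - 104 = 35 mL
EF = SV/EDV * 100 = 35/139 * 100
EF = 25.18%


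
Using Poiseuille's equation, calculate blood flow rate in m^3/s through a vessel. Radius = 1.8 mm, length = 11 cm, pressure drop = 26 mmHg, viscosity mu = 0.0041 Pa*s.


Q = pi*r^4*dP / (8*mu*L)
r = 0.0018 m, L = 0.11 m
dP = 26 mmHg = 3466.372 Pa
Q = 3.1685e-05 m^3/s


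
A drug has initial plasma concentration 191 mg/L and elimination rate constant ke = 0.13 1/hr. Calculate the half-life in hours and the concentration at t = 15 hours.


t_half = ln(2) / ke = 0.693147 / 0.13 = 5.332 hr
C(t) = C0 * exp(-ke*t) = 191 * exp(-0.13*15)
C(15) = 27.17 mg/L


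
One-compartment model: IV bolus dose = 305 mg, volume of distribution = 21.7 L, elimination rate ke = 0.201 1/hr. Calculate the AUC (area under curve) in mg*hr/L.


C0 = Dose/Vd = 305/21.7 = 14.0553 mg/L
AUC = C0/ke = 14.0553/0.201
AUC = 69.93 mg*hr/L


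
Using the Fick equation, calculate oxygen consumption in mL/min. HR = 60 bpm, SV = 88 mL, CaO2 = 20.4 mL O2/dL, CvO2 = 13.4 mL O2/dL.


CO = HR*SV = 60*88/1000 = 5.28 L/min
a-v O2 diff = 20.4 - 13.4 = 7 mL/dL
VO2 = CO * (CaO2-CvO2) * 10 dL/L
VO2 = 5.28 * 7 * 10
VO2 = 369.6 mL/min


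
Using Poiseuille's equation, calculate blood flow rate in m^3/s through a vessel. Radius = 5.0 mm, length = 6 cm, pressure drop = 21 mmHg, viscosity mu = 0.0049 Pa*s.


Q = pi*r^4*dP / (8*mu*L)
r = 0.005 m, L = 0.06 m
dP = 21 mmHg = 2799.762 Pa
Q = 0.002337 m^3/s


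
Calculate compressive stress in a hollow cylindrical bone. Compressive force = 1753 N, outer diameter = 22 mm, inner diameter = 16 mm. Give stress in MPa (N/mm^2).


A = pi*(r_o^2 - r_i^2)
r_o = 11 mm, r_i = 8 mm
A = 179.071 mm^2
sigma = F/A = 1753 / 179.071
sigma = 9.789 MPa


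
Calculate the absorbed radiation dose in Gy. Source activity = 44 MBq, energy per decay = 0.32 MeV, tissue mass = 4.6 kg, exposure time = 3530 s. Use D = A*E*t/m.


A = 44 MBq = 4.4000e+07 Bq
E = 0.32 MeV = 5.1264e-14 J
D = A*E*t/m = 4.4000e+07*5.1264e-14*3530/4.6
D = 0.001731 Gy


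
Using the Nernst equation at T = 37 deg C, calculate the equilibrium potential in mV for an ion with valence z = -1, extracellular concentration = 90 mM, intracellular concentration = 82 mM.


E = (RT/(zF)) * ln(C_out/C_in)
T = 37 + 273.15 = 310.15 K
E = (8.314 * 310.15 / (-1 * 96485)) * ln(90/82)
E = -2.488 mV


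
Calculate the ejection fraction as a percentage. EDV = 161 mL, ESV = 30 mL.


SV = EDV - ESV = 161 - 30 = 131 mL
EF = SV/EDV * 100 = 131/161 * 100
EF = 81.37%


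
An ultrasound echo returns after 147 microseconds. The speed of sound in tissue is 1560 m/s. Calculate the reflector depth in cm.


depth = c * t / 2
t = 147 us = 1.4700e-04 s
depth = 1560 * 1.4700e-04 / 2
depth = 0.11466 m = 11.466 cm


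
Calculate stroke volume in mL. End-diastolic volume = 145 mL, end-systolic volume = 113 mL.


SV = EDV - ESV
SV = 145 - 113
SV = 32 mL


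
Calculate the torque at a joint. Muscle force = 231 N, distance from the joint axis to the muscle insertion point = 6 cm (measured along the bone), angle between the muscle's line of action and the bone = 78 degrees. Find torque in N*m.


Torque = F * d * sin(theta)   (moment arm = d*sin(theta))
d = 6 cm = 0.06 m
Torque = 231 * 0.06 * sin(78)
Torque = 13.56 N*m


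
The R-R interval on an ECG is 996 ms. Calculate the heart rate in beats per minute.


HR = 60 / RR_interval(s)
RR = 996 ms = 0.996 s
HR = 60 / 0.996 = 60.24 bpm


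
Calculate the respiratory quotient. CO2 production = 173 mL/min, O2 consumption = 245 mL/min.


RQ = VCO2 / VO2
RQ = 173 / 245
RQ = 0.7061


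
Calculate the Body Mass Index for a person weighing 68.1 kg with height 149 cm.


BMI = weight / height^2
height = 149 cm = 1.49 m
BMI = 68.1 / 1.49^2
BMI = 30.67 kg/m^2


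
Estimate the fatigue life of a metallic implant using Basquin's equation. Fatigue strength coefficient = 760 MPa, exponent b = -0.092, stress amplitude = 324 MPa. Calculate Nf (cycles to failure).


sigma_a = sigma_f' * (2Nf)^b
2Nf = (sigma_a/sigma_f')^(1/b)
2Nf = (324/760)^(1/-0.092)
2Nf = 10584.211
Nf = 5292


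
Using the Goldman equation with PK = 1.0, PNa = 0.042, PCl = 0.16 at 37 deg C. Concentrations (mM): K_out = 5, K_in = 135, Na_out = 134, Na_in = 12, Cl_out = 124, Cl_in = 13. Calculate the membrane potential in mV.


Vm = (RT/F)*ln((PK*Ko + PNa*Nao + PCl*Cli)/(PK*Ki + PNa*Nai + PCl*Clo))
Numer = 12.708, Denom = 155.344
Vm = -66.9 mV


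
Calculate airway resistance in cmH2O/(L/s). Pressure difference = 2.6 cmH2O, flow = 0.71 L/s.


R = dP / flow
R = 2.6 / 0.71
R = 3.662 cmH2O/(L/s)


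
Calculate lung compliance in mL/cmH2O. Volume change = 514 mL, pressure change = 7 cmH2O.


C = dV / dP
C = 514 / 7
C = 73.43 mL/cmH2O


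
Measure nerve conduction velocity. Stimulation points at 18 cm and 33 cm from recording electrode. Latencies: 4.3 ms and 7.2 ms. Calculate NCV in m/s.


Distance = (33 - 18) / 100 = 0.15 m
dt = (7.2 - 4.3) / 1000 = 0.0029 s
NCV = dist / dt = 51.72 m/s


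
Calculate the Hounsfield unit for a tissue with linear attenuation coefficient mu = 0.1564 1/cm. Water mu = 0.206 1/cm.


HU = ((mu_tissue - mu_water) / mu_water) * 1000
HU = ((0.1564 - 0.206) / 0.206) * 1000
HU = -240.8


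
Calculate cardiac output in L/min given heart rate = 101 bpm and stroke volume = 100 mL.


CO = HR * SV
CO = 101 * 100 / 1000
CO = 10.1 L/min


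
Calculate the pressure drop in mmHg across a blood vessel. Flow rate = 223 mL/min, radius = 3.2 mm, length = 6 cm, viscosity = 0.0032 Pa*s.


dP = 8*mu*L*Q / (pi*r^4)
Q = 223 mL/min = 3.71667e-06 m^3/s
dP = 17.3299 Pa = 17.3299 / 133.322 mmHg = 0.13 mmHg


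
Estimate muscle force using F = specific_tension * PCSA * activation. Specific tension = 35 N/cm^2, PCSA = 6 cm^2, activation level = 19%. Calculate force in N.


F = sigma * PCSA * activation
F = 35 * 6 * 0.19
F = 39.9 N


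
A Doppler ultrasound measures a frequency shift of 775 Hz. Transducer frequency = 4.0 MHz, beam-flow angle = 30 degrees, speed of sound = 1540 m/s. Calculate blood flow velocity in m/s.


v = fd * c / (2 * f0 * cos(theta))
v = 775 * 1540 / (2 * 4.0000e+06 * cos(30))
v = 0.1723 m/s


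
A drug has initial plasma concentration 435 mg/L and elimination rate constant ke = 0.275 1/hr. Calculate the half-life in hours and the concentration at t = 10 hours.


t_half = ln(2) / ke = 0.693147 / 0.275 = 2.521 hr
C(t) = C0 * exp(-ke*t) = 435 * exp(-0.275*10)
C(10) = 27.81 mg/L


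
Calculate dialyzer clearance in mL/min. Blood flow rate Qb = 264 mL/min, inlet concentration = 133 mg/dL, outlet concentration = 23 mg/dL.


K = Qb * (Cb_in - Cb_out) / Cb_in
K = 264 * (133 - 23) / 133
K = 218.3 mL/min


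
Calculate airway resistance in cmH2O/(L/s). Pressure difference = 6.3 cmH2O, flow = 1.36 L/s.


R = dP / flow
R = 6.3 / 1.36
R = 4.632 cmH2O/(L/s)


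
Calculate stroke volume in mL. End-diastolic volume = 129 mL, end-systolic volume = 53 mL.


SV = EDV - ESV
SV = 129 - 53
SV = 76 mL


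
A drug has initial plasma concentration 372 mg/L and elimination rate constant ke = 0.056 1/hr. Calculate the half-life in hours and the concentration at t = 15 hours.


t_half = ln(2) / ke = 0.693147 / 0.056 = 12.38 hr
C(t) = C0 * exp(-ke*t) = 372 * exp(-0.056*15)
C(15) = 160.6 mg/L


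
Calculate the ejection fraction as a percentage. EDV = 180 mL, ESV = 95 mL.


SV = EDV - ESV = 180 - 95 = 85 mL
EF = SV/EDV * 100 = 85/180 * 100
EF = 47.22%


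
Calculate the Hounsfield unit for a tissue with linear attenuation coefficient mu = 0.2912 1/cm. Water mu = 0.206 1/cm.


HU = ((mu_tissue - mu_water) / mu_water) * 1000
HU = ((0.2912 - 0.206) / 0.206) * 1000
HU = 413.6


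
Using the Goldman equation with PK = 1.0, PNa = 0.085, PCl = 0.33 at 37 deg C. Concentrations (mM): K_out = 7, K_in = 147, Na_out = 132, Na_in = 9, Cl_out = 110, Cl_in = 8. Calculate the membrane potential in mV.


Vm = (RT/F)*ln((PK*Ko + PNa*Nao + PCl*Cli)/(PK*Ki + PNa*Nai + PCl*Clo))
Numer = 20.86, Denom = 184.065
Vm = -58.19 mV


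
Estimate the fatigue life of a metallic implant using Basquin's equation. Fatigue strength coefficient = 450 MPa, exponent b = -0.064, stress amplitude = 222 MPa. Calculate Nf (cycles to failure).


sigma_a = sigma_f' * (2Nf)^b
2Nf = (sigma_a/sigma_f')^(1/b)
2Nf = (222/450)^(1/-0.064)
2Nf = 62327.585
Nf = 3.116e+04


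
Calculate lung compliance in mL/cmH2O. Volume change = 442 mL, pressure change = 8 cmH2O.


C = dV / dP
C = 442 / 8
C = 55.25 mL/cmH2O


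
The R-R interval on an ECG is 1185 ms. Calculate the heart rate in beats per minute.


HR = 60 / RR_interval(s)
RR = 1185 ms = 1.185 s
HR = 60 / 1.185 = 50.63 bpm


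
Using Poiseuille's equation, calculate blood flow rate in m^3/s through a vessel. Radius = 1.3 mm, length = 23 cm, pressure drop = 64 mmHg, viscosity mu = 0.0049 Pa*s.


Q = pi*r^4*dP / (8*mu*L)
r = 0.0013 m, L = 0.23 m
dP = 64 mmHg = 8532.608 Pa
Q = 8.4916e-06 m^3/s


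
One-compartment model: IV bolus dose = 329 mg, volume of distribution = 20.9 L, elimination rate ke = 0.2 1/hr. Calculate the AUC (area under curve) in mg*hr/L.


C0 = Dose/Vd = 329/20.9 = 15.7416 mg/L
AUC = C0/ke = 15.7416/0.2
AUC = 78.71 mg*hr/L


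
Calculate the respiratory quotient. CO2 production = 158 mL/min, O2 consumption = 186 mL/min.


RQ = VCO2 / VO2
RQ = 158 / 186
RQ = 0.8495


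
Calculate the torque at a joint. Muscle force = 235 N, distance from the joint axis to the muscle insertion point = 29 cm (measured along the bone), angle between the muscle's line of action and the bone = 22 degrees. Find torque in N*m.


Torque = F * d * sin(theta)   (moment arm = d*sin(theta))
d = 29 cm = 0.29 m
Torque = 235 * 0.29 * sin(22)
Torque = 25.53 N*m


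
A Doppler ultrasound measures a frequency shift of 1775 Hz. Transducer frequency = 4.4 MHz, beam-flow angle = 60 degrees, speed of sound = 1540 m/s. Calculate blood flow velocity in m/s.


v = fd * c / (2 * f0 * cos(theta))
v = 1775 * 1540 / (2 * 4.4000e+06 * cos(60))
v = 0.6212 m/s


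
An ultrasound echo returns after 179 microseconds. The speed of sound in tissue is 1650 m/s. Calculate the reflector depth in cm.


depth = c * t / 2
t = 179 us = 1.7900e-04 s
depth = 1650 * 1.7900e-04 / 2
depth = 0.147675 m = 14.7675 cm


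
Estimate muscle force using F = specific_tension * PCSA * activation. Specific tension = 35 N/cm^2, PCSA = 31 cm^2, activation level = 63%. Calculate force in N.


F = sigma * PCSA * activation
F = 35 * 31 * 0.63
F = 683.5 N


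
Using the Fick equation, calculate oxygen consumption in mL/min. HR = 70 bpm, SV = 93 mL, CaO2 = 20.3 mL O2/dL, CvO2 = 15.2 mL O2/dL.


CO = HR*SV = 70*93/1000 = 6.51 L/min
a-v O2 diff = 20.3 - 15.2 = 5.1 mL/dL
VO2 = CO * (CaO2-CvO2) * 10 dL/L
VO2 = 6.51 * 5.1 * 10
VO2 = 332 mL/min


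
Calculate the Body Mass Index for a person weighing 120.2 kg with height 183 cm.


BMI = weight / height^2
height = 183 cm = 1.83 m
BMI = 120.2 / 1.83^2
BMI = 35.89 kg/m^2


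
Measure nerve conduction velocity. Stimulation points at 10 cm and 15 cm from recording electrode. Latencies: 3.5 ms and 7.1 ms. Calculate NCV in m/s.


Distance = (15 - 10) / 100 = 0.05 m
dt = (7.1 - 3.5) / 1000 = 0.0036 s
NCV = dist / dt = 13.89 m/s


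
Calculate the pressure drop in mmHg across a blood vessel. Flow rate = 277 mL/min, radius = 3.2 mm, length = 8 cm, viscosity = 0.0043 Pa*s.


dP = 8*mu*L*Q / (pi*r^4)
Q = 277 mL/min = 4.61667e-06 m^3/s
dP = 38.568 Pa = 38.568 / 133.322 mmHg = 0.2893 mmHg


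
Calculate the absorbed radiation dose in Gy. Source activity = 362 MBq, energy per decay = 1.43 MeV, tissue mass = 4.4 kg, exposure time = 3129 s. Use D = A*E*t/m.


A = 362 MBq = 3.6200e+08 Bq
E = 1.43 MeV = 2.29086e-13 J
D = A*E*t/m = 3.6200e+08*2.29086e-13*3129/4.4
D = 0.05897 Gy


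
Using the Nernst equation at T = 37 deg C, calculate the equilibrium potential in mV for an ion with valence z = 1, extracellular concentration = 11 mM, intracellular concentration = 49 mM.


E = (RT/(zF)) * ln(C_out/C_in)
T = 37 + 273.15 = 310.15 K
E = (8.314 * 310.15 / (1 * 96485)) * ln(11/49)
E = -39.93 mV


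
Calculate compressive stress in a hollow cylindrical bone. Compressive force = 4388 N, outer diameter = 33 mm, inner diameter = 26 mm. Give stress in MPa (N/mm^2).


A = pi*(r_o^2 - r_i^2)
r_o = 16.5 mm, r_i = 13 mm
A = 324.369 mm^2
sigma = F/A = 4388 / 324.369
sigma = 13.53 MPa


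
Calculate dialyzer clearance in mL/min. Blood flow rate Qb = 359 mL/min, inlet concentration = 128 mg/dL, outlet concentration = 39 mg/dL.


K = Qb * (Cb_in - Cb_out) / Cb_in
K = 359 * (128 - 39) / 128
K = 249.6 mL/min


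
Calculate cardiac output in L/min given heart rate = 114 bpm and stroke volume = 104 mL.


CO = HR * SV
CO = 114 * 104 / 1000
CO = 11.86 L/min


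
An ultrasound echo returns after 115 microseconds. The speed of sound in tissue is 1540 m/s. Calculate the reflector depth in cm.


depth = c * t / 2
t = 115 us = 1.1500e-04 s
depth = 1540 * 1.1500e-04 / 2
depth = 0.08855 m = 8.855 cm


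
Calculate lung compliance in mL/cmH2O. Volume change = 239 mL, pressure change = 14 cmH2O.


C = dV / dP
C = 239 / 14
C = 17.07 mL/cmH2O


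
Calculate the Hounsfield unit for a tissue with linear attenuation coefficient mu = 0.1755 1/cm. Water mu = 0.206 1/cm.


HU = ((mu_tissue - mu_water) / mu_water) * 1000
HU = ((0.1755 - 0.206) / 0.206) * 1000
HU = -148.1


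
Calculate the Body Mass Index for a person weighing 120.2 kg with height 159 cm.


BMI = weight / height^2
height = 159 cm = 1.59 m
BMI = 120.2 / 1.59^2
BMI = 47.55 kg/m^2


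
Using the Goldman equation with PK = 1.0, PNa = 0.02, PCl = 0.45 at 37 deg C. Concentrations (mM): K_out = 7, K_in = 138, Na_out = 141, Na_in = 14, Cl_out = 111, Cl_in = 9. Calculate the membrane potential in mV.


Vm = (RT/F)*ln((PK*Ko + PNa*Nao + PCl*Cli)/(PK*Ki + PNa*Nai + PCl*Clo))
Numer = 13.87, Denom = 188.23
Vm = -69.7 mV


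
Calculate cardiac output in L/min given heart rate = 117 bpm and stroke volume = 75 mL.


CO = HR * SV
CO = 117 * 75 / 1000
CO = 8.775 L/min


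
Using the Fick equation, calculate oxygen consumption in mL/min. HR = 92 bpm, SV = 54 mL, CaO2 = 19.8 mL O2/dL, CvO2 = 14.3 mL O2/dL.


CO = HR*SV = 92*54/1000 = 4.968 L/min
a-v O2 diff = 19.8 - 14.3 = 5.5 mL/dL
VO2 = CO * (CaO2-CvO2) * 10 dL/L
VO2 = 4.968 * 5.5 * 10
VO2 = 273.2 mL/min


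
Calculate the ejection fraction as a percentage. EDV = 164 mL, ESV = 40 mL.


SV = EDV - ESV = 164 - 40 = 124 mL
EF = SV/EDV * 100 = 124/164 * 100
EF = 75.61%


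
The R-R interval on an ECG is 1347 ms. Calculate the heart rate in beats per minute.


HR = 60 / RR_interval(s)
RR = 1347 ms = 1.347 s
HR = 60 / 1.347 = 44.54 bpm


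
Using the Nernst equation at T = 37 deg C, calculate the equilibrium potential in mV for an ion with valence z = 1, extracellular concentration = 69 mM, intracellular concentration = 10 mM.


E = (RT/(zF)) * ln(C_out/C_in)
T = 37 + 273.15 = 310.15 K
E = (8.314 * 310.15 / (1 * 96485)) * ln(69/10)
E = 51.62 mV


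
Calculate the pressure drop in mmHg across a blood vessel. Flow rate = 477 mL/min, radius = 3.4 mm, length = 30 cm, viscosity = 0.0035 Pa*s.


dP = 8*mu*L*Q / (pi*r^4)
Q = 477 mL/min = 7.95e-06 m^3/s
dP = 159.067 Pa = 159.067 / 133.322 mmHg = 1.193 mmHg


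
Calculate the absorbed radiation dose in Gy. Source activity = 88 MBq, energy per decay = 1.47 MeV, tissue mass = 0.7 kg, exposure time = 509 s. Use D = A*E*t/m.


A = 88 MBq = 8.8000e+07 Bq
E = 1.47 MeV = 2.35494e-13 J
D = A*E*t/m = 8.8000e+07*2.35494e-13*509/0.7
D = 0.01507 Gy


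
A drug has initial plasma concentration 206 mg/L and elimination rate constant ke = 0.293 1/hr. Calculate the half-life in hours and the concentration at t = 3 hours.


t_half = ln(2) / ke = 0.693147 / 0.293 = 2.366 hr
C(t) = C0 * exp(-ke*t) = 206 * exp(-0.293*3)
C(3) = 85.53 mg/L


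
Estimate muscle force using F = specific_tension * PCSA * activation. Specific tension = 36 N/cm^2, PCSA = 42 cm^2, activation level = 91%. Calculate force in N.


F = sigma * PCSA * activation
F = 36 * 42 * 0.91
F = 1376 N


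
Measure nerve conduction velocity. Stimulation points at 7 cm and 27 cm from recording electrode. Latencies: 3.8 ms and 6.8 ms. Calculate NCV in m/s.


Distance = (27 - 7) / 100 = 0.2 m
dt = (6.8 - 3.8) / 1000 = 0.003 s
NCV = dist / dt = 66.67 m/s


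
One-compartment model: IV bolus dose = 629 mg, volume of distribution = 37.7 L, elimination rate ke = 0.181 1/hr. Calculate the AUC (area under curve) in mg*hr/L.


C0 = Dose/Vd = 629/37.7 = 16.6844 mg/L
AUC = C0/ke = 16.6844/0.181
AUC = 92.18 mg*hr/L


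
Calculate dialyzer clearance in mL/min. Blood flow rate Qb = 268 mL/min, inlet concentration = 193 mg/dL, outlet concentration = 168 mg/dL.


K = Qb * (Cb_in - Cb_out) / Cb_in
K = 268 * (193 - 168) / 193
K = 34.72 mL/min


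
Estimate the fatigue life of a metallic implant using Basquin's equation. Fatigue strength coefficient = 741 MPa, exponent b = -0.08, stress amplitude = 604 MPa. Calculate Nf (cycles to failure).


sigma_a = sigma_f' * (2Nf)^b
2Nf = (sigma_a/sigma_f')^(1/b)
2Nf = (604/741)^(1/-0.08)
2Nf = 12.875552
Nf = 6.438


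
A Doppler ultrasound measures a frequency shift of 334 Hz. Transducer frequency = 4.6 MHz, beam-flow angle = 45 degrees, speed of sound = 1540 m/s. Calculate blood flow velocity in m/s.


v = fd * c / (2 * f0 * cos(theta))
v = 334 * 1540 / (2 * 4.6000e+06 * cos(45))
v = 0.07907 m/s


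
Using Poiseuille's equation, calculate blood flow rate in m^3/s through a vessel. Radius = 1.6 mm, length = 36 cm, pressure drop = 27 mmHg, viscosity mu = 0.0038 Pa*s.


Q = pi*r^4*dP / (8*mu*L)
r = 0.0016 m, L = 0.36 m
dP = 27 mmHg = 3599.694 Pa
Q = 6.7720e-06 m^3/s


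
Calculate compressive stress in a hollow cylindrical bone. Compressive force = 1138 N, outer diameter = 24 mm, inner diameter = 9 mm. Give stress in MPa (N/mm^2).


A = pi*(r_o^2 - r_i^2)
r_o = 12 mm, r_i = 4.5 mm
A = 388.772 mm^2
sigma = F/A = 1138 / 388.772
sigma = 2.927 MPa


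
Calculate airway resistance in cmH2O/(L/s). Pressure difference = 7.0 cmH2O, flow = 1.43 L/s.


R = dP / flow
R = 7.0 / 1.43
R = 4.895 cmH2O/(L/s)


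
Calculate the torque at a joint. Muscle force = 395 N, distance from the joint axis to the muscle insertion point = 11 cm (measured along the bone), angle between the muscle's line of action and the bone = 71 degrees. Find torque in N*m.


Torque = F * d * sin(theta)   (moment arm = d*sin(theta))
d = 11 cm = 0.11 m
Torque = 395 * 0.11 * sin(71)
Torque = 41.08 N*m


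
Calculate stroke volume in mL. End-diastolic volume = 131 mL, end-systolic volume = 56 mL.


SV = EDV - ESV
SV = 131 - 56
SV = 75 mL


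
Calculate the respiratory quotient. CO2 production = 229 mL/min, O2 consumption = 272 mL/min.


RQ = VCO2 / VO2
RQ = 229 / 272
RQ = 0.8419


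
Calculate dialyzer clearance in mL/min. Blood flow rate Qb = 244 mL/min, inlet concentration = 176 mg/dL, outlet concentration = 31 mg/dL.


K = Qb * (Cb_in - Cb_out) / Cb_in
K = 244 * (176 - 31) / 176
K = 201 mL/min


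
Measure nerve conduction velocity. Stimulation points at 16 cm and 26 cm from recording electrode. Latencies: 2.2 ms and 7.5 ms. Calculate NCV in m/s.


Distance = (26 - 16) / 100 = 0.1 m
dt = (7.5 - 2.2) / 1000 = 0.0053 s
NCV = dist / dt = 18.87 m/s


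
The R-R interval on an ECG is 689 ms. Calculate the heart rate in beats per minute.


HR = 60 / RR_interval(s)
RR = 689 ms = 0.689 s
HR = 60 / 0.689 = 87.08 bpm


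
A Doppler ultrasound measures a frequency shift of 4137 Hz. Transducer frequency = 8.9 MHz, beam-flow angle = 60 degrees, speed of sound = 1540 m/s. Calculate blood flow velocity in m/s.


v = fd * c / (2 * f0 * cos(theta))
v = 4137 * 1540 / (2 * 8.9000e+06 * cos(60))
v = 0.7158 m/s


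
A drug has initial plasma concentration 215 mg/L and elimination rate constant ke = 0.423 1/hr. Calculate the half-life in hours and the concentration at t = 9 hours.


t_half = ln(2) / ke = 0.693147 / 0.423 = 1.639 hr
C(t) = C0 * exp(-ke*t) = 215 * exp(-0.423*9)
C(9) = 4.776 mg/L


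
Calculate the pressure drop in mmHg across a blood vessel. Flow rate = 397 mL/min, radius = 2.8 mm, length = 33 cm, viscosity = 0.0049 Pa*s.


dP = 8*mu*L*Q / (pi*r^4)
Q = 397 mL/min = 6.61667e-06 m^3/s
dP = 443.259 Pa = 443.259 / 133.322 mmHg = 3.325 mmHg


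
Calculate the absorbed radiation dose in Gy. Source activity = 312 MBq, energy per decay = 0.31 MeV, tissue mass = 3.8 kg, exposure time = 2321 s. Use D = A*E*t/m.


A = 312 MBq = 3.1200e+08 Bq
E = 0.31 MeV = 4.9662e-14 J
D = A*E*t/m = 3.1200e+08*4.9662e-14*2321/3.8
D = 0.009464 Gy


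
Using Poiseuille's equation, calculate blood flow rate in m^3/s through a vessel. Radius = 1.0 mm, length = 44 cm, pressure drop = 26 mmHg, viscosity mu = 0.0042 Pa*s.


Q = pi*r^4*dP / (8*mu*L)
r = 0.001 m, L = 0.44 m
dP = 26 mmHg = 3466.372 Pa
Q = 7.3660e-07 m^3/s


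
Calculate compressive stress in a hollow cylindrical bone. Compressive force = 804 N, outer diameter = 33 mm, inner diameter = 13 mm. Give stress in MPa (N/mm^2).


A = pi*(r_o^2 - r_i^2)
r_o = 16.5 mm, r_i = 6.5 mm
A = 722.566 mm^2
sigma = F/A = 804 / 722.566
sigma = 1.113 MPa


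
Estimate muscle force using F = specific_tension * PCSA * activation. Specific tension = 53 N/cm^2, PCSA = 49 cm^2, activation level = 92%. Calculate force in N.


F = sigma * PCSA * activation
F = 53 * 49 * 0.92
F = 2389 N


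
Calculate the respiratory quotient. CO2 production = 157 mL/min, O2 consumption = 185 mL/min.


RQ = VCO2 / VO2
RQ = 157 / 185
RQ = 0.8486


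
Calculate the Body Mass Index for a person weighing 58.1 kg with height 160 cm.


BMI = weight / height^2
height = 160 cm = 1.6 m
BMI = 58.1 / 1.6^2
BMI = 22.7 kg/m^2


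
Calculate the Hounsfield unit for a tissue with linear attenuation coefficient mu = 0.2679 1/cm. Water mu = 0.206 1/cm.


HU = ((mu_tissue - mu_water) / mu_water) * 1000
HU = ((0.2679 - 0.206) / 0.206) * 1000
HU = 300.5


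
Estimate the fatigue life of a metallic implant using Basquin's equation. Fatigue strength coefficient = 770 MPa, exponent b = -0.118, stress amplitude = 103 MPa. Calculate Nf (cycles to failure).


sigma_a = sigma_f' * (2Nf)^b
2Nf = (sigma_a/sigma_f')^(1/b)
2Nf = (103/770)^(1/-0.118)
2Nf = 25342136
Nf = 1.2671e+07


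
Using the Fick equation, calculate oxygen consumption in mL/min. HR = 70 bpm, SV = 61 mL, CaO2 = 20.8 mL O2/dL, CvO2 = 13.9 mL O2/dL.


CO = HR*SV = 70*61/1000 = 4.27 L/min
a-v O2 diff = 20.8 - 13.9 = 6.9 mL/dL
VO2 = CO * (CaO2-CvO2) * 10 dL/L
VO2 = 4.27 * 6.9 * 10
VO2 = 294.6 mL/min


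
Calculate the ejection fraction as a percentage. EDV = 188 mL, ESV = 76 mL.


SV = EDV - ESV = 188 - 76 = 112 mL
EF = SV/EDV * 100 = 112/188 * 100
EF = 59.57%


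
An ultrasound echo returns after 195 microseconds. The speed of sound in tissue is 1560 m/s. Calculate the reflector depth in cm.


depth = c * t / 2
t = 195 us = 1.9500e-04 s
depth = 1560 * 1.9500e-04 / 2
depth = 0.1521 m = 15.21 cm


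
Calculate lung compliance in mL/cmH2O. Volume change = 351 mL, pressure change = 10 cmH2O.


C = dV / dP
C = 351 / 10
C = 35.1 mL/cmH2O


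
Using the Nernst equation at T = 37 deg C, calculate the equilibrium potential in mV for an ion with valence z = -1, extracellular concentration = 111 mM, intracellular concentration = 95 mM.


E = (RT/(zF)) * ln(C_out/C_in)
T = 37 + 273.15 = 310.15 K
E = (8.314 * 310.15 / (-1 * 96485)) * ln(111/95)
E = -4.16 mV


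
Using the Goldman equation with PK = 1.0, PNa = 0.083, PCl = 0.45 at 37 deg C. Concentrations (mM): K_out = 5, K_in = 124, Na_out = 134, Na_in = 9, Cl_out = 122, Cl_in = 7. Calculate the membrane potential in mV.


Vm = (RT/F)*ln((PK*Ko + PNa*Nao + PCl*Cli)/(PK*Ki + PNa*Nai + PCl*Clo))
Numer = 19.272, Denom = 179.647
Vm = -59.66 mV


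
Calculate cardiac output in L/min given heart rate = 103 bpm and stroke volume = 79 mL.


CO = HR * SV
CO = 103 * 79 / 1000
CO = 8.137 L/min


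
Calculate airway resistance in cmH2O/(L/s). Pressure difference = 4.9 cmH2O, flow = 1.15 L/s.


R = dP / flow
R = 4.9 / 1.15
R = 4.261 cmH2O/(L/s)


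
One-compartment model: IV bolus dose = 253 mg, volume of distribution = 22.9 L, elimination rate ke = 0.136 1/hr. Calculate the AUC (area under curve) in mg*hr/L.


C0 = Dose/Vd = 253/22.9 = 11.048 mg/L
AUC = C0/ke = 11.048/0.136
AUC = 81.24 mg*hr/L


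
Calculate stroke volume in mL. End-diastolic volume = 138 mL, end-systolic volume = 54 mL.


SV = EDV - ESV
SV = 138 - 54
SV = 84 mL


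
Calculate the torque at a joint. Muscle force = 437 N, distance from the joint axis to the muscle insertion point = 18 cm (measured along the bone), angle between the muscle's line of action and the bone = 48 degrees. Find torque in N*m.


Torque = F * d * sin(theta)   (moment arm = d*sin(theta))
d = 18 cm = 0.18 m
Torque = 437 * 0.18 * sin(48)
Torque = 58.46 N*m


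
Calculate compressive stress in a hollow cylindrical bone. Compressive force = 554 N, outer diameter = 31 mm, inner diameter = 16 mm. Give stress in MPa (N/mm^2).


A = pi*(r_o^2 - r_i^2)
r_o = 15.5 mm, r_i = 8 mm
A = 553.706 mm^2
sigma = F/A = 554 / 553.706
sigma = 1.001 MPa


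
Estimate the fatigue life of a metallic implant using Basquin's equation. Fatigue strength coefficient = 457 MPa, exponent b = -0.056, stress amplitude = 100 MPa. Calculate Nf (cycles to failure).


sigma_a = sigma_f' * (2Nf)^b
2Nf = (sigma_a/sigma_f')^(1/b)
2Nf = (100/457)^(1/-0.056)
2Nf = 6.0844014e+11
Nf = 3.0422e+11


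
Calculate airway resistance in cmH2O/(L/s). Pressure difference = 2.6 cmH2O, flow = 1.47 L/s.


R = dP / flow
R = 2.6 / 1.47
R = 1.769 cmH2O/(L/s)


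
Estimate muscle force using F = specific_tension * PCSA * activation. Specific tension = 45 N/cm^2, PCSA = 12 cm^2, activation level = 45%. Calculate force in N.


F = sigma * PCSA * activation
F = 45 * 12 * 0.45
F = 243 N


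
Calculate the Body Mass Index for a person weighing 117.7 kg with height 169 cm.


BMI = weight / height^2
height = 169 cm = 1.69 m
BMI = 117.7 / 1.69^2
BMI = 41.21 kg/m^2


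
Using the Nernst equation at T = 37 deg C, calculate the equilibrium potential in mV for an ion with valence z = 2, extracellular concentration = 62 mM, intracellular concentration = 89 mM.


E = (RT/(zF)) * ln(C_out/C_in)
T = 37 + 273.15 = 310.15 K
E = (8.314 * 310.15 / (2 * 96485)) * ln(62/89)
E = -4.831 mV


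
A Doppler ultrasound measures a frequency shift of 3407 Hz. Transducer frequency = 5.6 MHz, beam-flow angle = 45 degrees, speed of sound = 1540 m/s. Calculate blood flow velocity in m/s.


v = fd * c / (2 * f0 * cos(theta))
v = 3407 * 1540 / (2 * 5.6000e+06 * cos(45))
v = 0.6625 m/s


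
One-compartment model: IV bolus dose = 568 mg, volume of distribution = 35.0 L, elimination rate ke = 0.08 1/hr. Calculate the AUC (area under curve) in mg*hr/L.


C0 = Dose/Vd = 568/35.0 = 16.2286 mg/L
AUC = C0/ke = 16.2286/0.08
AUC = 202.9 mg*hr/L


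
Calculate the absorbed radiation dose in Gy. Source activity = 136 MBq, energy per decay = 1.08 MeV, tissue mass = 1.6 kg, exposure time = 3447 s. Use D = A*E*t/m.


A = 136 MBq = 1.3600e+08 Bq
E = 1.08 MeV = 1.73016e-13 J
D = A*E*t/m = 1.3600e+08*1.73016e-13*3447/1.6
D = 0.05069 Gy


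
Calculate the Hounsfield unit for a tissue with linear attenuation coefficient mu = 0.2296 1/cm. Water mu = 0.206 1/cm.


HU = ((mu_tissue - mu_water) / mu_water) * 1000
HU = ((0.2296 - 0.206) / 0.206) * 1000
HU = 114.6


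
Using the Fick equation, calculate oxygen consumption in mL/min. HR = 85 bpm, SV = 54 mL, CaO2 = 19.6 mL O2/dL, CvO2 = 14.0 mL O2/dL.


CO = HR*SV = 85*54/1000 = 4.59 L/min
a-v O2 diff = 19.6 - 14.0 = 5.6 mL/dL
VO2 = CO * (CaO2-CvO2) * 10 dL/L
VO2 = 4.59 * 5.6 * 10
VO2 = 257 mL/min


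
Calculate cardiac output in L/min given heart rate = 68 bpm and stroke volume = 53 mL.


CO = HR * SV
CO = 68 * 53 / 1000
CO = 3.604 L/min


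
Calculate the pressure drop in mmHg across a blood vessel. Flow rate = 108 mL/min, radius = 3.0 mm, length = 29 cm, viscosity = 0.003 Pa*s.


dP = 8*mu*L*Q / (pi*r^4)
Q = 108 mL/min = 1.8e-06 m^3/s
dP = 49.2319 Pa = 49.2319 / 133.322 mmHg = 0.3693 mmHg


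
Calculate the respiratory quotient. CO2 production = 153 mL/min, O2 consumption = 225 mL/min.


RQ = VCO2 / VO2
RQ = 153 / 225
RQ = 0.68


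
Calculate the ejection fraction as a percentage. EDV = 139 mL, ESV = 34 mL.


SV = EDV - ESV = 139 - 34 = 105 mL
EF = SV/EDV * 100 = 105/139 * 100
EF = 75.54%


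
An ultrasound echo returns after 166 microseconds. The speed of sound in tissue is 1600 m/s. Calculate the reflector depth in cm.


depth = c * t / 2
t = 166 us = 1.6600e-04 s
depth = 1600 * 1.6600e-04 / 2
depth = 0.1328 m = 13.28 cm
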